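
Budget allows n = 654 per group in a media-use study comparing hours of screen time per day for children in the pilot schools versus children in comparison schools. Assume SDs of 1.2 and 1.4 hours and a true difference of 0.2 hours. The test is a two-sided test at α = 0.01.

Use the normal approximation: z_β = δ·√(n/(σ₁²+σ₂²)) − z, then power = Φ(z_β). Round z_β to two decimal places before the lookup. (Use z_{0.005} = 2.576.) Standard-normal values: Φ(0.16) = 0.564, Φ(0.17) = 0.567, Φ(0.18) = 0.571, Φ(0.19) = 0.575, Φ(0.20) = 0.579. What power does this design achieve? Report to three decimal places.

z_β = δ·√(n/(σ₁²+σ₂²)) − z_{α/2}
    = 0.2 · √(654/3.4) − 2.576
    = 0.2 · 13.86914 − 2.576
    = 2.7738 − 2.576 = 0.1978 → 0.20
Power = Φ(0.20) = 0.579.

Power ≈ 0.579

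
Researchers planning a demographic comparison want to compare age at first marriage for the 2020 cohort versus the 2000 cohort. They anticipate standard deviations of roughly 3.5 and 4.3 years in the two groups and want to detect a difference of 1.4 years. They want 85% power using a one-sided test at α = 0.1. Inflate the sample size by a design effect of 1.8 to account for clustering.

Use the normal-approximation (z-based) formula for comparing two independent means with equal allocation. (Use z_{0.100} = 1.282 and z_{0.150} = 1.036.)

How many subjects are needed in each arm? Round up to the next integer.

n = 152 per group

n = (z_α + z_β)² · (σ₁² + σ₂²) / δ²
  = (1.282 + 1.036)² · (3.5² + 4.3² = 30.74) / 1.4²
  = 5.3731 · 30.74 / 1.96
  = 84.27
Design effect: 1.8 × 84.27 = 151.69.
Round up → n = 152 per group.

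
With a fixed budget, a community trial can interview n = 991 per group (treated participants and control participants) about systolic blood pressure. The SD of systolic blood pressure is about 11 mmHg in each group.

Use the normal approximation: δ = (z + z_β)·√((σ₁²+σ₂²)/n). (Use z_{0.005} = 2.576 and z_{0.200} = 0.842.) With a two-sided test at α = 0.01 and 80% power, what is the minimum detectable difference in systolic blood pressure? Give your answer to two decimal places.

δ = (z_{α/2} + z_β) · √((σ₁²+σ₂²)/n)
  = (2.576 + 0.842) · √(242/991)
  = 3.418 · √0.2442
  = 3.418 · 0.4942
  = 1.6891

Minimum detectable difference ≈ 1.69 mmHg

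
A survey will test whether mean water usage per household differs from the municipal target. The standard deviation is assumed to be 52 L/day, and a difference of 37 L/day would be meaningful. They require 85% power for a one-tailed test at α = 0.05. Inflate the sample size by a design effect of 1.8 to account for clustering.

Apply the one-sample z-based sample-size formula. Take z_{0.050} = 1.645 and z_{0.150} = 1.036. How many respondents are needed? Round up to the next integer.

n = (z_α + z_β)² · σ² / δ²
  = (1.645 + 1.036)² · 52² / 37²
  = 7.1878 · 2704 / 1369
  = 14.20
Design effect: 1.8 × 14.20 = 25.55.
Round up → n = 26.

n = 26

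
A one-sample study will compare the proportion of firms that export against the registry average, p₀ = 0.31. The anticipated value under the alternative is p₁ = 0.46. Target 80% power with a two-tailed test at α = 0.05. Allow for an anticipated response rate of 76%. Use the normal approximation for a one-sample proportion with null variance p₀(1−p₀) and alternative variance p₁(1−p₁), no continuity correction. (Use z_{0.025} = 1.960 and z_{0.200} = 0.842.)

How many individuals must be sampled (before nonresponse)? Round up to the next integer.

n = 103

n = [z_{α/2}·√(p₀q₀) + z_β·√(p₁q₁)]² / (p₁ − p₀)²
  = [1.960·√(0.31·0.69) + 0.842·√(0.46·0.54)]² / (0.15)²
  = [1.960·0.4625 + 0.842·0.4984]² / 0.0225
  = [1.3261]² / 0.0225
  = 78.16
Adjust for 76% response: 78.16 / 0.76 = 102.84.
Round up → n = 103.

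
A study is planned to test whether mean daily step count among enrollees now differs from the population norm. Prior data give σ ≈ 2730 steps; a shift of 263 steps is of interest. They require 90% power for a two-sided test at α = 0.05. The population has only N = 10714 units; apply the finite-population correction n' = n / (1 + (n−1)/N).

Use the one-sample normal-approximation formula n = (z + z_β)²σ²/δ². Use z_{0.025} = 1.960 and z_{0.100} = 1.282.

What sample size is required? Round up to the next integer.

n = (z_{α/2} + z_β)² · σ² / δ²
  = (1.960 + 1.282)² · 2730² / 263²
  = 10.5106 · 7452900 / 69169
  = 1132.50
Finite-population correction (N = 10714): 1132.50 / (1 + (1132.50 − 1)/10714) = 1024.33.
Round up → n = 1025.

n = 1025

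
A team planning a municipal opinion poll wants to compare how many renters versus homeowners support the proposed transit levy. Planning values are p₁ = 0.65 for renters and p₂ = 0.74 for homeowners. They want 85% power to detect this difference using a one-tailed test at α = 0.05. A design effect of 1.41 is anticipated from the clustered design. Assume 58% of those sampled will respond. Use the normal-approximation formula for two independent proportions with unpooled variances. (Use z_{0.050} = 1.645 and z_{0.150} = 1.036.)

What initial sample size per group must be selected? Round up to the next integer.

n = (z_α + z_β)² · [p₁(1−p₁) + p₂(1−p₂)] / (p₁ − p₂)²
  = (1.645 + 1.036)² · (0.65·0.35 + 0.74·0.26) / (-0.09)²
  = (2.681)² · (0.2275 + 0.1924) / 0.0081
  = 7.1878 · 0.4199 / 0.0081
  = 372.61
Design effect: 1.41 × 372.61 = 525.38.
Adjust for 58% response: 525.38 / 0.58 = 905.83.
Round up → n = 906 per group.

n = 906 per group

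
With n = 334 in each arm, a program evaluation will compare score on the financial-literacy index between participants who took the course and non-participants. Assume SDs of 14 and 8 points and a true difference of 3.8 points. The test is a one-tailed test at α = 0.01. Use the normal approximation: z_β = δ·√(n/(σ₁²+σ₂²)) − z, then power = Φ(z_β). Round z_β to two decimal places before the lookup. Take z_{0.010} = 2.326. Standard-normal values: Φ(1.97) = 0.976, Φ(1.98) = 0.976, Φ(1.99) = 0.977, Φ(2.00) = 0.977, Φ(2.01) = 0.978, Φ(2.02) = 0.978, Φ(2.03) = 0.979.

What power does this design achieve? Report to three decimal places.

Power ≈ 0.976

z_β = δ·√(n/(σ₁²+σ₂²)) − z_α
    = 3.8 · √(334/260) − 2.326
    = 3.8 · 1.13341 − 2.326
    = 4.3070 − 2.326 = 1.9810 → 1.98
Power = Φ(1.98) = 0.976.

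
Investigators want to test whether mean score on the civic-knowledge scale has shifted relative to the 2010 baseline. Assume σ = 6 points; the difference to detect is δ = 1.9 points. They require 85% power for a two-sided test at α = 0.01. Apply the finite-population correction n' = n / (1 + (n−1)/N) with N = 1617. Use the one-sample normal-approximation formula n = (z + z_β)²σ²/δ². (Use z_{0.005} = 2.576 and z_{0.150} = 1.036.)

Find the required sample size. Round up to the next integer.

n = (z_{α/2} + z_β)² · σ² / δ²
  = (2.576 + 1.036)² · 6² / 1.9²
  = 13.0465 · 36 / 3.61
  = 130.10
Finite-population correction (N = 1617): 130.10 / (1 + (130.10 − 1)/1617) = 120.48.
Round up → n = 121.

n = 121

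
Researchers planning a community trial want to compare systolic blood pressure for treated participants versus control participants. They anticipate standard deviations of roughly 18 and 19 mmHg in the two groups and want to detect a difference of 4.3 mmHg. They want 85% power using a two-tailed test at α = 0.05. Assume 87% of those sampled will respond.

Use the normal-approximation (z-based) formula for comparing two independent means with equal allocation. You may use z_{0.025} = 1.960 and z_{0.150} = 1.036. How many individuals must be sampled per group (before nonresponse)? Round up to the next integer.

n = 383 per group

n = (z_{α/2} + z_β)² · (σ₁² + σ₂²) / δ²
  = (1.960 + 1.036)² · (18² + 19² = 685) / 4.3²
  = 8.9760 · 685 / 18.49
  = 332.53
Adjust for 87% response: 332.53 / 0.87 = 382.22.
Round up → n = 383 per group.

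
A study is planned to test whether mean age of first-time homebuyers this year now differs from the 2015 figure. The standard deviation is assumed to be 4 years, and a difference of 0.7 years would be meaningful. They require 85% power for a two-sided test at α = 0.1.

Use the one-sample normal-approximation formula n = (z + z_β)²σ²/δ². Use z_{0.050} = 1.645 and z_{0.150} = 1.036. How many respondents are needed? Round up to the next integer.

n = 235

n = (z_{α/2} + z_β)² · σ² / δ²
  = (1.645 + 1.036)² · 4² / 0.7²
  = 7.1878 · 16 / 0.49
  = 234.70
Round up → n = 235.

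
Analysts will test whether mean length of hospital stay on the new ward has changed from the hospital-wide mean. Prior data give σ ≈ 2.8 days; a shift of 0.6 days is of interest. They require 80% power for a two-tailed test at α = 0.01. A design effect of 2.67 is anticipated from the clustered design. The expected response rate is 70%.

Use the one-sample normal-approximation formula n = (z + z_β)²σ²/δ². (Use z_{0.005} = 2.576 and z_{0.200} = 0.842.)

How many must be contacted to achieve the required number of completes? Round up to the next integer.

n = (z_{α/2} + z_β)² · σ² / δ²
  = (2.576 + 0.842)² · 2.8² / 0.6²
  = 11.6827 · 7.84 / 0.36
  = 254.42
Design effect: 2.67 × 254.42 = 679.31.
Adjust for 70% response: 679.31 / 0.70 = 970.44.
Round up → n = 971.

n = 971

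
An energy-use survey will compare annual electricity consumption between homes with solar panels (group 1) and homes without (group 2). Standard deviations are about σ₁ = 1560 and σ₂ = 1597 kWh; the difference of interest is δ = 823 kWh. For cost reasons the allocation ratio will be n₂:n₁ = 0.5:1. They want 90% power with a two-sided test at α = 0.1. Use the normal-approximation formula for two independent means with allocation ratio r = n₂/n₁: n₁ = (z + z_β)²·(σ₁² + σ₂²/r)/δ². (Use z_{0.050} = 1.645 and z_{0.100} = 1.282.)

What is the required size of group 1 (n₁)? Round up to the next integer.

n₁ = (z_{α/2} + z_β)² · (σ₁² + σ₂²/r) / δ²
   = (1.645 + 1.282)² · (1560² + 1597²/0.5) / 823²
   = 8.5673 · (2433600 + 5100818) / 677329
   = 8.5673 · 7534418 / 677329
   = 95.30
Round up → n₁ = 96; n₂ = r·n₁ = 0.5 × 96 = 48.

n₁ = 96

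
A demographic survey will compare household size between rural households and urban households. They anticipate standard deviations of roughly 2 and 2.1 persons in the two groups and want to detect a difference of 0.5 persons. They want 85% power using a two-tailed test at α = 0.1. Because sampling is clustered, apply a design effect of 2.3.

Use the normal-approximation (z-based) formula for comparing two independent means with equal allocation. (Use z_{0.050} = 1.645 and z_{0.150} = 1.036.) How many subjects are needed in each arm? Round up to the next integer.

n = 557 per group

n = (z_{α/2} + z_β)² · (σ₁² + σ₂²) / δ²
  = (1.645 + 1.036)² · (2² + 2.1² = 8.41) / 0.5²
  = 7.1878 · 8.41 / 0.25
  = 241.80
Design effect: 2.3 × 241.80 = 556.13.
Round up → n = 557 per group.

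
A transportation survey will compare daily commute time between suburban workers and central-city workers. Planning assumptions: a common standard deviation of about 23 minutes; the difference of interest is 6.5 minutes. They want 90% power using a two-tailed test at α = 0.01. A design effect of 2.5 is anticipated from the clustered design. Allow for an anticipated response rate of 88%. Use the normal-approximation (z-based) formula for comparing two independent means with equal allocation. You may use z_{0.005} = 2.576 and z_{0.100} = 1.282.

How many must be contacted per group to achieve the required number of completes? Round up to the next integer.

n = (z_{α/2} + z_β)² · (σ₁² + σ₂²) / δ²
  = (2.576 + 1.282)² · (2·23² = 1058) / 6.5²
  = 14.8842 · 1058 / 42.25
  = 372.72
Design effect: 2.5 × 372.72 = 931.80.
Adjust for 88% response: 931.80 / 0.88 = 1058.87.
Round up → n = 1059 per group.

n = 1059 per group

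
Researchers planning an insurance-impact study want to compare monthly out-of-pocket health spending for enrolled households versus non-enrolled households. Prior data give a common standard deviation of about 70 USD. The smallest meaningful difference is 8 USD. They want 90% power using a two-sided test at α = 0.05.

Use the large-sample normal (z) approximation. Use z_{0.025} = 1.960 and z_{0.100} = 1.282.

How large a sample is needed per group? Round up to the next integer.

n = 1610 per group

n = (z_{α/2} + z_β)² · (σ₁² + σ₂²) / δ²
  = (1.960 + 1.282)² · (2·70² = 9800) / 8²
  = 10.5106 · 9800 / 64
  = 1609.43
Round up → n = 1610 per group.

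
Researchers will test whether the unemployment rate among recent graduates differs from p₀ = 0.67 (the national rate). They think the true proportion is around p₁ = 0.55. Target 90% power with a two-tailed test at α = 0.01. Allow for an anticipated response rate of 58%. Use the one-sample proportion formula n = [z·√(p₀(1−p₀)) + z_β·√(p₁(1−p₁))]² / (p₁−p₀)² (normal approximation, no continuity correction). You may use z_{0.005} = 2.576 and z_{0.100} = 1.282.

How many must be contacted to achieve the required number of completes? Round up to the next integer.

n = [z_{α/2}·√(p₀q₀) + z_β·√(p₁q₁)]² / (p₁ − p₀)²
  = [2.576·√(0.67·0.33) + 1.282·√(0.55·0.45)]² / (-0.12)²
  = [2.576·0.4702 + 1.282·0.4975]² / 0.0144
  = [1.8491]² / 0.0144
  = 237.43
Adjust for 58% response: 237.43 / 0.58 = 409.36.
Round up → n = 410.

n = 410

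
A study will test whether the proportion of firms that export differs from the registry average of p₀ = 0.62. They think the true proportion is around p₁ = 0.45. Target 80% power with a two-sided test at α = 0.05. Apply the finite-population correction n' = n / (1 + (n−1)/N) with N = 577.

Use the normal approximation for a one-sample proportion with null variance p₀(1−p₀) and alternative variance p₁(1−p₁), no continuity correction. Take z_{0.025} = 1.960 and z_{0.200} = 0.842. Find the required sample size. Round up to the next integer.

n = [z_{α/2}·√(p₀q₀) + z_β·√(p₁q₁)]² / (p₁ − p₀)²
  = [1.960·√(0.62·0.38) + 0.842·√(0.45·0.55)]² / (-0.17)²
  = [1.960·0.4854 + 0.842·0.4975]² / 0.0289
  = [1.3702]² / 0.0289
  = 64.97
Finite-population correction (N = 577): 64.97 / (1 + (64.97 − 1)/577) = 58.48.
Round up → n = 59.

n = 59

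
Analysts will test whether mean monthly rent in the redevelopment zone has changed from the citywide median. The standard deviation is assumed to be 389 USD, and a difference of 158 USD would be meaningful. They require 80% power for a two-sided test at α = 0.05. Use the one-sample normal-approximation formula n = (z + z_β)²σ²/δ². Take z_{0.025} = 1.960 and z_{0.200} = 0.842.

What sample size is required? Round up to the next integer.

n = 48

n = (z_{α/2} + z_β)² · σ² / δ²
  = (1.960 + 0.842)² · 389² / 158²
  = 7.8512 · 151321 / 24964
  = 47.59
Round up → n = 48.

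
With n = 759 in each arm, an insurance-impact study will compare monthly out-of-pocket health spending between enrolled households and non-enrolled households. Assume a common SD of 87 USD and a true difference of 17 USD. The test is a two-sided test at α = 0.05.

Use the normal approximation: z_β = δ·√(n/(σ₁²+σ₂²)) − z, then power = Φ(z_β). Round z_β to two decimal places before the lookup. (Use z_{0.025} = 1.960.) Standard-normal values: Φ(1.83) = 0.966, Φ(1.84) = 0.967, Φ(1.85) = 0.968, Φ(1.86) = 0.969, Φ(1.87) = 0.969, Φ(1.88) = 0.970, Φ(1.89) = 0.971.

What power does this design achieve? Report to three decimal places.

z_β = δ·√(n/(σ₁²+σ₂²)) − z_{α/2}
    = 17 · √(759/15138) − 1.960
    = 17 · 0.22392 − 1.960
    = 3.8066 − 1.960 = 1.8466 → 1.85
Power = Φ(1.85) = 0.968.

Power ≈ 0.968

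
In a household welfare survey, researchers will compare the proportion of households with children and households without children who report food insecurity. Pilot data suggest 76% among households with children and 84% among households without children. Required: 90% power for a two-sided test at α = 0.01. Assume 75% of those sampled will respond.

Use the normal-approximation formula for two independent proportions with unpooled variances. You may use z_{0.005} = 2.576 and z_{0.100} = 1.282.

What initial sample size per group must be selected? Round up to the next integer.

n = 983 per group

n = (z_{α/2} + z_β)² · [p₁(1−p₁) + p₂(1−p₂)] / (p₁ − p₂)²
  = (2.576 + 1.282)² · (0.76·0.24 + 0.84·0.16) / (-0.08)²
  = (3.858)² · (0.1824 + 0.1344) / 0.0064
  = 14.8842 · 0.3168 / 0.0064
  = 736.77
Adjust for 75% response: 736.77 / 0.75 = 982.35.
Round up → n = 983 per group.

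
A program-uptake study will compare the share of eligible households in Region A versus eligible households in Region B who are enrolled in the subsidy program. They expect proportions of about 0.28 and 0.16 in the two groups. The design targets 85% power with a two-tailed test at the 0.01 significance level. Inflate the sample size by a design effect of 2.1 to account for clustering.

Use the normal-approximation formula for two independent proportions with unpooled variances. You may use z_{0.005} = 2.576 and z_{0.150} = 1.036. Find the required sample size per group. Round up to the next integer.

n = (z_{α/2} + z_β)² · [p₁(1−p₁) + p₂(1−p₂)] / (p₁ − p₂)²
  = (2.576 + 1.036)² · (0.28·0.72 + 0.16·0.84) / (0.12)²
  = (3.612)² · (0.2016 + 0.1344) / 0.0144
  = 13.0465 · 0.3360 / 0.0144
  = 304.42
Design effect: 2.1 × 304.42 = 639.28.
Round up → n = 640 per group.

n = 640 per group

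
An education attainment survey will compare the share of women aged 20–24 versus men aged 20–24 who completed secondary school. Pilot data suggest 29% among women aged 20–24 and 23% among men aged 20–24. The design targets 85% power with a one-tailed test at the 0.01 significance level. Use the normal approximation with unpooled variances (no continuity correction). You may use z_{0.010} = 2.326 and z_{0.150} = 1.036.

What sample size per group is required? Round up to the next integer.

n = (z_α + z_β)² · [p₁(1−p₁) + p₂(1−p₂)] / (p₁ − p₂)²
  = (2.326 + 1.036)² · (0.29·0.71 + 0.23·0.77) / (0.06)²
  = (3.362)² · (0.2059 + 0.1771) / 0.0036
  = 11.3030 · 0.3830 / 0.0036
  = 1202.52
Round up → n = 1203 per group.

n = 1203 per group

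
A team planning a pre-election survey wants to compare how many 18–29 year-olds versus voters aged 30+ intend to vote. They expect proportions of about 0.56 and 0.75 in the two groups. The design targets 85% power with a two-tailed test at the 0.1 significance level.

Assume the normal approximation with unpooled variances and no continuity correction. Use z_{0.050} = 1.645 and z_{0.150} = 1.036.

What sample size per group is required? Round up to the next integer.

n = (z_{α/2} + z_β)² · [p₁(1−p₁) + p₂(1−p₂)] / (p₁ − p₂)²
  = (1.645 + 1.036)² · (0.56·0.44 + 0.75·0.25) / (-0.19)²
  = (2.681)² · (0.2464 + 0.1875) / 0.0361
  = 7.1878 · 0.4339 / 0.0361
  = 86.39
Round up → n = 87 per group.

n = 87 per group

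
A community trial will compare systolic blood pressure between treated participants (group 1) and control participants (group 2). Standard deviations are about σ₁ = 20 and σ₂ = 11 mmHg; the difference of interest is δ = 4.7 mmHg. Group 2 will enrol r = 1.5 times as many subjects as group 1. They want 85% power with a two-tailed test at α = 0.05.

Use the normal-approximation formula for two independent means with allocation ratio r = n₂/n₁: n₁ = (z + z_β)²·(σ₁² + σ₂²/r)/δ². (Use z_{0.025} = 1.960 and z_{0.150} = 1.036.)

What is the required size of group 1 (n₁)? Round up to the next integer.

n₁ = 196

n₁ = (z_{α/2} + z_β)² · (σ₁² + σ₂²/r) / δ²
   = (1.960 + 1.036)² · (20² + 11²/1.5) / 4.7²
   = 8.9760 · (400 + 80.6667) / 22.09
   = 8.9760 · 480.6667 / 22.09
   = 195.31
Round up → n₁ = 196; n₂ = r·n₁ = 1.5 × 196 = 294.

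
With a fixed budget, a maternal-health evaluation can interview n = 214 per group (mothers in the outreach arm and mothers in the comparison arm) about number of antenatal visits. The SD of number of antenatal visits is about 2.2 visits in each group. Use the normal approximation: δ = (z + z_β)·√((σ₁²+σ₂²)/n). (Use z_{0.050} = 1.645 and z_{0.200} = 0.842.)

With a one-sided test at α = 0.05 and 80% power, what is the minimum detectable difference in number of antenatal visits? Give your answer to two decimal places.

Minimum detectable difference ≈ 0.53 visits

δ = (z_α + z_β) · √((σ₁²+σ₂²)/n)
  = (1.645 + 0.842) · √(9.68/214)
  = 2.487 · √0.04523
  = 2.487 · 0.2127
  = 0.5289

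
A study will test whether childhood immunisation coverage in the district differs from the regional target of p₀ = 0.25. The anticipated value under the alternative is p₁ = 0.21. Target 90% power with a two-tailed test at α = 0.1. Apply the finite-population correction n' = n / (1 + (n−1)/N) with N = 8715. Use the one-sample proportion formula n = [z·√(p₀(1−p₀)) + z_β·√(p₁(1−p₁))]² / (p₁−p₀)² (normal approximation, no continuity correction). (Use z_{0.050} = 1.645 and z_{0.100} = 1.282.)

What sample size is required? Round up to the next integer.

n = 859

n = [z_{α/2}·√(p₀q₀) + z_β·√(p₁q₁)]² / (p₁ − p₀)²
  = [1.645·√(0.25·0.75) + 1.282·√(0.21·0.79)]² / (-0.04)²
  = [1.645·0.4330 + 1.282·0.4073]² / 0.0016
  = [1.2345]² / 0.0016
  = 952.46
Finite-population correction (N = 8715): 952.46 / (1 + (952.46 − 1)/8715) = 858.71.
Round up → n = 859.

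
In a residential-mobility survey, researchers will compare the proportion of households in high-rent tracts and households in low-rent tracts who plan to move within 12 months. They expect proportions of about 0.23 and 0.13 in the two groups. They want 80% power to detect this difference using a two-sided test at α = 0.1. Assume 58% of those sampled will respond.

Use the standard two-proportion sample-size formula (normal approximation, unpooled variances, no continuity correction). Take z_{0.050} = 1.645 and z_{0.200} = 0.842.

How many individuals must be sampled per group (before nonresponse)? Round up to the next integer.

n = 310 per group

n = (z_{α/2} + z_β)² · [p₁(1−p₁) + p₂(1−p₂)] / (p₁ − p₂)²
  = (1.645 + 0.842)² · (0.23·0.77 + 0.13·0.87) / (0.10)²
  = (2.487)² · (0.1771 + 0.1131) / 0.0100
  = 6.1852 · 0.2902 / 0.0100
  = 179.49
Adjust for 58% response: 179.49 / 0.58 = 309.47.
Round up → n = 310 per group.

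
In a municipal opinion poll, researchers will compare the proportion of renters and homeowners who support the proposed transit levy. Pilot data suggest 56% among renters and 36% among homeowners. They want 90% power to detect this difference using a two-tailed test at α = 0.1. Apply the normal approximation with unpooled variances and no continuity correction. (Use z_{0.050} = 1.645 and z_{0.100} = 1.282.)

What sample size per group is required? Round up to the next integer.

n = (z_{α/2} + z_β)² · [p₁(1−p₁) + p₂(1−p₂)] / (p₁ − p₂)²
  = (1.645 + 1.282)² · (0.56·0.44 + 0.36·0.64) / (0.20)²
  = (2.927)² · (0.2464 + 0.2304) / 0.0400
  = 8.5673 · 0.4768 / 0.0400
  = 102.12
Round up → n = 103 per group.

n = 103 per group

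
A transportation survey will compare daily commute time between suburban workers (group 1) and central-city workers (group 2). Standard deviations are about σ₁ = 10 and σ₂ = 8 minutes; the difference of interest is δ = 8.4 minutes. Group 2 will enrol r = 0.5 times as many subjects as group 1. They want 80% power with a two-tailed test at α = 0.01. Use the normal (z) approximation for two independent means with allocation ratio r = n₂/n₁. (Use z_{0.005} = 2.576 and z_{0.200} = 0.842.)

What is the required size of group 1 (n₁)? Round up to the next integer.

n₁ = 38

n₁ = (z_{α/2} + z_β)² · (σ₁² + σ₂²/r) / δ²
   = (2.576 + 0.842)² · (10² + 8²/0.5) / 8.4²
   = 11.6827 · (100 + 128) / 70.56
   = 11.6827 · 228 / 70.56
   = 37.75
Round up → n₁ = 38; n₂ = r·n₁ = 0.5 × 38 = 19.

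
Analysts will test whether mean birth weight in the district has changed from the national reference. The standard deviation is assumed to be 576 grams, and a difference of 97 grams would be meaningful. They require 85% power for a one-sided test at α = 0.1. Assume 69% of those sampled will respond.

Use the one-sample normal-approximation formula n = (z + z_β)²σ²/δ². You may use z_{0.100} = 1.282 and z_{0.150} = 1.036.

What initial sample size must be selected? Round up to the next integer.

n = 275

n = (z_α + z_β)² · σ² / δ²
  = (1.282 + 1.036)² · 576² / 97²
  = 5.3731 · 331776 / 9409
  = 189.46
Adjust for 69% response: 189.46 / 0.69 = 274.59.
Round up → n = 275.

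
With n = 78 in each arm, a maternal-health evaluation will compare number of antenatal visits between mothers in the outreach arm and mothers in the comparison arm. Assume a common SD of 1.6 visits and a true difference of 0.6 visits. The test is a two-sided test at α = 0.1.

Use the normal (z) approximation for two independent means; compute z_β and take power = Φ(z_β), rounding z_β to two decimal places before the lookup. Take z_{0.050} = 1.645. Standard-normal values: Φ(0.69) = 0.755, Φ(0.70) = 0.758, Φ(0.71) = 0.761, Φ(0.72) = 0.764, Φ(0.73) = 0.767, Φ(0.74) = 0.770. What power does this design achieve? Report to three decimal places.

Power ≈ 0.758

z_β = δ·√(n/(σ₁²+σ₂²)) − z_{α/2}
    = 0.6 · √(78/5.12) − 1.645
    = 0.6 · 3.90312 − 1.645
    = 2.3419 − 1.645 = 0.6969 → 0.70
Power = Φ(0.70) = 0.758.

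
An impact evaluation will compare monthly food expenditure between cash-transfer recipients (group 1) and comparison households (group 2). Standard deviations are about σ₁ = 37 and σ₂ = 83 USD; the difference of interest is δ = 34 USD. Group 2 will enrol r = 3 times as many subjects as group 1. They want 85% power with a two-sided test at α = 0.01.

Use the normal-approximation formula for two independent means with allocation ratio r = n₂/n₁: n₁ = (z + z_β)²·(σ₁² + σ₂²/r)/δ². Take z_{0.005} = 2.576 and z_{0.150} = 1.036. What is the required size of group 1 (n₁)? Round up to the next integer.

n₁ = (z_{α/2} + z_β)² · (σ₁² + σ₂²/r) / δ²
   = (2.576 + 1.036)² · (37² + 83²/3) / 34²
   = 13.0465 · (1369 + 2296.3) / 1156
   = 13.0465 · 3665.3 / 1156
   = 41.37
Round up → n₁ = 42; n₂ = r·n₁ = 3 × 42 = 126.

n₁ = 42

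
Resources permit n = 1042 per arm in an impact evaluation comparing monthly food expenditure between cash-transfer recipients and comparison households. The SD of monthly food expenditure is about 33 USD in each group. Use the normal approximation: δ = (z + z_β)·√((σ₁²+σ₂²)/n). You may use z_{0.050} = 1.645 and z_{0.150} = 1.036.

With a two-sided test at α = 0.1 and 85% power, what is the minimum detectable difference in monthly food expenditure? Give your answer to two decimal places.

δ = (z_{α/2} + z_β) · √((σ₁²+σ₂²)/n)
  = (1.645 + 1.036) · √(2178/1042)
  = 2.681 · √2.0902
  = 2.681 · 1.4458
  = 3.8761

Minimum detectable difference ≈ 3.88 USD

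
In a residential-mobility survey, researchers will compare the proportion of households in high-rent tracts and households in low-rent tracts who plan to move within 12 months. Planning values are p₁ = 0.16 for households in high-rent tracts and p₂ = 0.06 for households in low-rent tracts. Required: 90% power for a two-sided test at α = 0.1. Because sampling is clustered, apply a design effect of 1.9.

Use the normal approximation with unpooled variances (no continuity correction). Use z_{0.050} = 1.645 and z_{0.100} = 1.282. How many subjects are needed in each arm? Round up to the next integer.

n = (z_{α/2} + z_β)² · [p₁(1−p₁) + p₂(1−p₂)] / (p₁ − p₂)²
  = (1.645 + 1.282)² · (0.16·0.84 + 0.06·0.94) / (0.10)²
  = (2.927)² · (0.1344 + 0.0564) / 0.0100
  = 8.5673 · 0.1908 / 0.0100
  = 163.46
Design effect: 1.9 × 163.46 = 310.58.
Round up → n = 311 per group.

n = 311 per group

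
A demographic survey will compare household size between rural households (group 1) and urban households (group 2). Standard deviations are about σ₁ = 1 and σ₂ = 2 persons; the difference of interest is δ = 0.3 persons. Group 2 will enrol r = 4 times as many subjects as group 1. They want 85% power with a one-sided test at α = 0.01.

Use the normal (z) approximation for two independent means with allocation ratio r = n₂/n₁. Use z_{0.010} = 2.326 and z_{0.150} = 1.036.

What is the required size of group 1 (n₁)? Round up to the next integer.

n₁ = 252

n₁ = (z_α + z_β)² · (σ₁² + σ₂²/r) / δ²
   = (2.326 + 1.036)² · (1² + 2²/4) / 0.3²
   = 11.3030 · (1 + 1) / 0.09
   = 11.3030 · 2 / 0.09
   = 251.18
Round up → n₁ = 252; n₂ = r·n₁ = 4 × 252 = 1008.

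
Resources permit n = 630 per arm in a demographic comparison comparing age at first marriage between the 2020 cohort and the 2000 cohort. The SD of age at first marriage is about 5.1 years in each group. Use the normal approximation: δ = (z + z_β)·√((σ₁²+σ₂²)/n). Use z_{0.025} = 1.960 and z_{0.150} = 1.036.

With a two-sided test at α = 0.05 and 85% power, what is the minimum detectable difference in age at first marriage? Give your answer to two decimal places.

δ = (z_{α/2} + z_β) · √((σ₁²+σ₂²)/n)
  = (1.960 + 1.036) · √(52.02/630)
  = 2.996 · √0.08257
  = 2.996 · 0.2874
  = 0.8609

Minimum detectable difference ≈ 0.86 years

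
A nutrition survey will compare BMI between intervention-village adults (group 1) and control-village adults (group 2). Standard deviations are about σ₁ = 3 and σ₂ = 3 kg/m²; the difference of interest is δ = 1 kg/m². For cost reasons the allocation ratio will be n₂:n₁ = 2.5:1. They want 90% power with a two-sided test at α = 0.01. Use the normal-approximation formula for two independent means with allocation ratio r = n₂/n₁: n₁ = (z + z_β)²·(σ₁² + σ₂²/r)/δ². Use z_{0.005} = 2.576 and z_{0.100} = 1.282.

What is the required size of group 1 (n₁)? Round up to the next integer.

n₁ = (z_{α/2} + z_β)² · (σ₁² + σ₂²/r) / δ²
   = (2.576 + 1.282)² · (3² + 3²/2.5) / 1²
   = 14.8842 · (9 + 3.6) / 1
   = 14.8842 · 12.6 / 1
   = 187.54
Round up → n₁ = 188; n₂ = r·n₁ = 2.5 × 188 = 470.

n₁ = 188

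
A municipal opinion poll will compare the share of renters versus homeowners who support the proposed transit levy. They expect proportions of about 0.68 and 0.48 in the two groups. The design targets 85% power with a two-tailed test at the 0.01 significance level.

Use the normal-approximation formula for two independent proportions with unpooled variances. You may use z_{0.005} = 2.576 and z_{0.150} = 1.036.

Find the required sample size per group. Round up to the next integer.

n = (z_{α/2} + z_β)² · [p₁(1−p₁) + p₂(1−p₂)] / (p₁ − p₂)²
  = (2.576 + 1.036)² · (0.68·0.32 + 0.48·0.52) / (0.20)²
  = (3.612)² · (0.2176 + 0.2496) / 0.0400
  = 13.0465 · 0.4672 / 0.0400
  = 152.38
Round up → n = 153 per group.

n = 153 per group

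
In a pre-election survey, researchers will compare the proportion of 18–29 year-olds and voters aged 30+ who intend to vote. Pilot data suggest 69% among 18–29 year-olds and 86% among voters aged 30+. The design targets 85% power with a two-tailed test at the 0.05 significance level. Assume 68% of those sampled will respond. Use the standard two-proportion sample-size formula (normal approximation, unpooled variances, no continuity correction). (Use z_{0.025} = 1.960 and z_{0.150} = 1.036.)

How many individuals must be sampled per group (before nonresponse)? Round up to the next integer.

n = 153 per group

n = (z_{α/2} + z_β)² · [p₁(1−p₁) + p₂(1−p₂)] / (p₁ − p₂)²
  = (1.960 + 1.036)² · (0.69·0.31 + 0.86·0.14) / (-0.17)²
  = (2.996)² · (0.2139 + 0.1204) / 0.0289
  = 8.9760 · 0.3343 / 0.0289
  = 103.83
Adjust for 68% response: 103.83 / 0.68 = 152.69.
Round up → n = 153 per group.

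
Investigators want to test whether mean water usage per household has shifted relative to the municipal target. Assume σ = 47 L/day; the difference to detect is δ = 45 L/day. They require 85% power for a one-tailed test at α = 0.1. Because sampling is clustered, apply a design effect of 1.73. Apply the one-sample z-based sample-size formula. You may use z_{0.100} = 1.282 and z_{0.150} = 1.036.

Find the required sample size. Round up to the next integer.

n = (z_α + z_β)² · σ² / δ²
  = (1.282 + 1.036)² · 47² / 45²
  = 5.3731 · 2209 / 2025
  = 5.86
Design effect: 1.73 × 5.86 = 10.14.
Round up → n = 11.

n = 11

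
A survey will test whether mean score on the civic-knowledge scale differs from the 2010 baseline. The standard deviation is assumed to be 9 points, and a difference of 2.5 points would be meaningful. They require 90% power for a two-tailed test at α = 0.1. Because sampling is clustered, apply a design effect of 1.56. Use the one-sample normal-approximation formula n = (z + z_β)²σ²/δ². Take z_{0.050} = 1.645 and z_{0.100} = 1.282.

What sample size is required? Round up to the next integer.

n = (z_{α/2} + z_β)² · σ² / δ²
  = (1.645 + 1.282)² · 9² / 2.5²
  = 8.5673 · 81 / 6.25
  = 111.03
Design effect: 1.56 × 111.03 = 173.21.
Round up → n = 174.

n = 174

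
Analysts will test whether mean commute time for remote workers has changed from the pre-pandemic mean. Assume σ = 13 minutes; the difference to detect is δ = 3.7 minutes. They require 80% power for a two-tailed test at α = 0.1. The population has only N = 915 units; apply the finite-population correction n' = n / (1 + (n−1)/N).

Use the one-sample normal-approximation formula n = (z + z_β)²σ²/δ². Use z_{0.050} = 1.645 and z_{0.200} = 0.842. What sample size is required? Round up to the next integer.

n = 71

n = (z_{α/2} + z_β)² · σ² / δ²
  = (1.645 + 0.842)² · 13² / 3.7²
  = 6.1852 · 169 / 13.69
  = 76.35
Finite-population correction (N = 915): 76.35 / (1 + (76.35 − 1)/915) = 70.54.
Round up → n = 71.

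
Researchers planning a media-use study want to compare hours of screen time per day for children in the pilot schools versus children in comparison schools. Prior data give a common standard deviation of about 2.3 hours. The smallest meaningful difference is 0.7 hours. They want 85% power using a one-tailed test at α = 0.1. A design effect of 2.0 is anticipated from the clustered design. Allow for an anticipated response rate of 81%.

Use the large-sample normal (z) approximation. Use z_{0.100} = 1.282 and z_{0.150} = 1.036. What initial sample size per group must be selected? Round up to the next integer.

n = 287 per group

n = (z_α + z_β)² · (σ₁² + σ₂²) / δ²
  = (1.282 + 1.036)² · (2·2.3² = 10.58) / 0.7²
  = 5.3731 · 10.58 / 0.49
  = 116.02
Design effect: 2.0 × 116.02 = 232.03.
Adjust for 81% response: 232.03 / 0.81 = 286.46.
Round up → n = 287 per group.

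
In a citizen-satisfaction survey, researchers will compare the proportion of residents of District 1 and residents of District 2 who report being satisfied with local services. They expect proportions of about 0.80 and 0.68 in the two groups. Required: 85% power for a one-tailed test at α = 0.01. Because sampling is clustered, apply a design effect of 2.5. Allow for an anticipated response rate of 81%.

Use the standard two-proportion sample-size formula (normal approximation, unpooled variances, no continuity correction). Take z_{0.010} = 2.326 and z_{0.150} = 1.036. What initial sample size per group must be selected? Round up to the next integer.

n = 915 per group

n = (z_α + z_β)² · [p₁(1−p₁) + p₂(1−p₂)] / (p₁ − p₂)²
  = (2.326 + 1.036)² · (0.80·0.20 + 0.68·0.32) / (0.12)²
  = (3.362)² · (0.1600 + 0.2176) / 0.0144
  = 11.3030 · 0.3776 / 0.0144
  = 296.39
Design effect: 2.5 × 296.39 = 740.98.
Adjust for 81% response: 740.98 / 0.81 = 914.79.
Round up → n = 915 per group.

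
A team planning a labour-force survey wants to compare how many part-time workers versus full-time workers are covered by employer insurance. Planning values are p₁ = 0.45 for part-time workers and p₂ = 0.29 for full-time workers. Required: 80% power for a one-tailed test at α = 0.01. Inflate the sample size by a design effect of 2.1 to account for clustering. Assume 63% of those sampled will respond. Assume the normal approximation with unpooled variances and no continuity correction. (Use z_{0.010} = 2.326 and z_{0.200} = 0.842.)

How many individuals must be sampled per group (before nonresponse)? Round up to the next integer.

n = 593 per group

n = (z_α + z_β)² · [p₁(1−p₁) + p₂(1−p₂)] / (p₁ − p₂)²
  = (2.326 + 0.842)² · (0.45·0.55 + 0.29·0.71) / (0.16)²
  = (3.168)² · (0.2475 + 0.2059) / 0.0256
  = 10.0362 · 0.4534 / 0.0256
  = 177.75
Design effect: 2.1 × 177.75 = 373.28.
Adjust for 63% response: 373.28 / 0.63 = 592.50.
Round up → n = 593 per group.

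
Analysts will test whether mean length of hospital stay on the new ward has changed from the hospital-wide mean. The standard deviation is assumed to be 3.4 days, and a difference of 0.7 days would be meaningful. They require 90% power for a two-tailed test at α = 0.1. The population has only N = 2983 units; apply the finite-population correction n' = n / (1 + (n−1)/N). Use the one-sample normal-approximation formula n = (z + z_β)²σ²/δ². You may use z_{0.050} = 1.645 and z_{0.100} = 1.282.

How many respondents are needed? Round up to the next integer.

n = 190

n = (z_{α/2} + z_β)² · σ² / δ²
  = (1.645 + 1.282)² · 3.4² / 0.7²
  = 8.5673 · 11.56 / 0.49
  = 202.12
Finite-population correction (N = 2983): 202.12 / (1 + (202.12 − 1)/2983) = 189.35.
Round up → n = 190.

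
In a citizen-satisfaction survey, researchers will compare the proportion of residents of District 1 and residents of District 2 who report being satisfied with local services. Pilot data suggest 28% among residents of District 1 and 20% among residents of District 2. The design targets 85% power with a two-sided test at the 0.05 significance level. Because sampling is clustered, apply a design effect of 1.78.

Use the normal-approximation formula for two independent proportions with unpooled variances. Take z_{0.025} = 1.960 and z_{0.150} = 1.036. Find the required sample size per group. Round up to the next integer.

n = (z_{α/2} + z_β)² · [p₁(1−p₁) + p₂(1−p₂)] / (p₁ − p₂)²
  = (1.960 + 1.036)² · (0.28·0.72 + 0.20·0.80) / (0.08)²
  = (2.996)² · (0.2016 + 0.1600) / 0.0064
  = 8.9760 · 0.3616 / 0.0064
  = 507.14
Design effect: 1.78 × 507.14 = 902.72.
Round up → n = 903 per group.

n = 903 per group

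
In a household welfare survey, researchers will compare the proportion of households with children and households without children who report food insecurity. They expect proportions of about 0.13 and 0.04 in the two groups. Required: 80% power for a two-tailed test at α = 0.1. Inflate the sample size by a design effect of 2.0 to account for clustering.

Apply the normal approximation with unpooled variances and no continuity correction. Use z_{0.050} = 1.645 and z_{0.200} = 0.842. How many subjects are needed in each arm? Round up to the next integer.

n = (z_{α/2} + z_β)² · [p₁(1−p₁) + p₂(1−p₂)] / (p₁ − p₂)²
  = (1.645 + 0.842)² · (0.13·0.87 + 0.04·0.96) / (0.09)²
  = (2.487)² · (0.1131 + 0.0384) / 0.0081
  = 6.1852 · 0.1515 / 0.0081
  = 115.69
Design effect: 2.0 × 115.69 = 231.37.
Round up → n = 232 per group.

n = 232 per group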